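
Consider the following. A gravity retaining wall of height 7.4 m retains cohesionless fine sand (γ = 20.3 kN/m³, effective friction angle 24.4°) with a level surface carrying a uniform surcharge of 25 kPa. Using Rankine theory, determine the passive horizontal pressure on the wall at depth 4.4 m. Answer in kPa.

K_p = (1 + sin φ)/(1 − sin φ) = 2.408.
σ_v = γz + q = 20.3 × 4.4 + 25 = 114.3 kPa.
σ_h = K_p σ_v = 2.408 × 114.3 = 275.3 kPa.

275 kPa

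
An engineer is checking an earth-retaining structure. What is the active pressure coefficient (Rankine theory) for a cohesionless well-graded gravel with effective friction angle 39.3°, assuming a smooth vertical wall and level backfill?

0.224

K_a = (1 − sin φ)/(1 + sin φ) = (1 − sin 39.3°)/(1 + sin 39.3°) = 0.2245.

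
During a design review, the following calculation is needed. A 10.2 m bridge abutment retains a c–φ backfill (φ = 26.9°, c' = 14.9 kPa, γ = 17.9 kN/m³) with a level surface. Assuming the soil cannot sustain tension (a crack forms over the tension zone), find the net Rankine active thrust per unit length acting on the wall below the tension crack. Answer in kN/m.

189 kN/m

K_a = 0.3770; √K_a = 0.6140.
Tension-crack depth z_c = 2c/(γ√K_a) = 2×14.9/(17.9×0.6140) = 2.711 m.
σ_a at base = K_a γ H − 2c√K_a = 0.3770×17.9×10.2 − 2×14.9×0.6140 = 50.54 kPa.
P_a = ½ × 50.54 × (H − z_c) = 0.5×50.54×7.489 = 189.2 kN/m.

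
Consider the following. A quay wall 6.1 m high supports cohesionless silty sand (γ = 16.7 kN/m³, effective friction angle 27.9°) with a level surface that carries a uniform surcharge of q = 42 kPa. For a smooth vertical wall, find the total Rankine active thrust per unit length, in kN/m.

K_a = tan²(45° − φ/2) = 0.3625.
Soil triangle: ½ K_a γ H² = 0.5×0.3625×16.7×6.1² = 112.6 kN/m.
Surcharge rectangle: K_a q H = 0.3625×42×6.1 = 92.86 kN/m.
Total = 112.6 + 92.86 = 205.5 kN/m.

205 kN/m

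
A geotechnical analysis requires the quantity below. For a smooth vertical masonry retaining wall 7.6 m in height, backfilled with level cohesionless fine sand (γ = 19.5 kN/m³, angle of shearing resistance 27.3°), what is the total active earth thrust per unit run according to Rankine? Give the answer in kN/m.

209 kN/m

K_a = tan²(45° − φ/2) = 0.3711.
P_a = ½ K_a γ H² = 0.5 × 0.3711 × 19.5 × 7.6² = 209.0 kN/m.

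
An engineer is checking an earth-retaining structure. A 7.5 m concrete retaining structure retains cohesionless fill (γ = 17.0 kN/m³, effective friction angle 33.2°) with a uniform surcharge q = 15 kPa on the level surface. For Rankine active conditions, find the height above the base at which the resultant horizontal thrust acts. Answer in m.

K_a = 0.2924.
Triangular part P₁ = ½K_aγH² = 139.8 at H/3 = 2.500 m; rectangular part P₂ = K_a q H = 32.89 at H/2 = 3.750 m.
ȳ = (P₁·2.500 + P₂·3.750)/(P₁+P₂) = 2.738 m.

2.74 m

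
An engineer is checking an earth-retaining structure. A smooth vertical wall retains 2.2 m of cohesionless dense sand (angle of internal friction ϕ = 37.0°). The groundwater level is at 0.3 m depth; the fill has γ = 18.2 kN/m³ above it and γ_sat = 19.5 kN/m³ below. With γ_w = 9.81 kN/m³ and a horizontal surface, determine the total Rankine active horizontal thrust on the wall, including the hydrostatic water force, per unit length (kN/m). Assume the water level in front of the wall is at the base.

K_a = tan²(45° − φ/2) = 0.2486.
γ' = 19.5 − 9.81 = 9.690 kN/m³. Depth below WT = 1.9 m.
σ'_h at WT = K_a γ d_w = 1.357 kPa; at base = 1.357 + K_a γ' × 1.9 = 5.934 kPa.
P₁ (0–0.3 m) = ½×1.357×0.3 = 0.2036. P₂ (0.3–2.2 m) = ½(1.357+5.934)×1.9 = 6.927.
P_w = ½ γ_w h₂² = 0.5×9.81×1.9² = 17.71. Total = 0.2036+6.927+17.71 = 24.84 kN/m.

24.8 kN/m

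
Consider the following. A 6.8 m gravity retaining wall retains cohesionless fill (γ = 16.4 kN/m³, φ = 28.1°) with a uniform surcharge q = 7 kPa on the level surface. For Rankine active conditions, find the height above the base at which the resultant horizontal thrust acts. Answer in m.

2.39 m

K_a = 0.3596.
Triangular part P₁ = ½K_aγH² = 136.4 at H/3 = 2.267 m; rectangular part P₂ = K_a q H = 17.12 at H/2 = 3.400 m.
ȳ = (P₁·2.267 + P₂·3.400)/(P₁+P₂) = 2.393 m.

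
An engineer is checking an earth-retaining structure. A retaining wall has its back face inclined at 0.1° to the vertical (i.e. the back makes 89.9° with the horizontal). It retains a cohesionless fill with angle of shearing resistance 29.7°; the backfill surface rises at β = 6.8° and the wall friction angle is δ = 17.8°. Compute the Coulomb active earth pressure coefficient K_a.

0.330

K_a = sin²(α+φ) / [sin²α · sin(α−δ) · (1 + √{sin(φ+δ)sin(φ−β) / (sin(α−δ)sin(α+β))})²].
With α = 89.9°, φ = 29.7°, δ = 17.8°, β = 6.8°: K_a = 0.3303.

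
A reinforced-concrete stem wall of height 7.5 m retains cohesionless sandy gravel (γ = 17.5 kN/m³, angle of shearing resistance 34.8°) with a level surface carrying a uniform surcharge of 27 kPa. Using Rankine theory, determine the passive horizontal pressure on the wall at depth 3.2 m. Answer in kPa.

K_p = (1 + sin φ)/(1 − sin φ) = 3.659.
σ_v = γz + q = 17.5 × 3.2 + 27 = 83.00 kPa.
σ_h = K_p σ_v = 3.659 × 83.00 = 303.7 kPa.

304 kPa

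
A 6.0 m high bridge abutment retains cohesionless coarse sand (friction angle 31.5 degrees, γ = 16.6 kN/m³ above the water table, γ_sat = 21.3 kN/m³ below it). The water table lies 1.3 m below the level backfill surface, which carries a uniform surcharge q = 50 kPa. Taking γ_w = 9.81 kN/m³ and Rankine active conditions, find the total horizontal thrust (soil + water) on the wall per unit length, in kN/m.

278 kN/m

K_a = tan²(45° − φ/2) = 0.3136.
γ' = 21.3 − 9.81 = 11.49 kN/m³. h₂ = H − d_w = 4.7 m.
σ'_h: at surface K_a·q = 15.68; at WT K_a(q+γd_w) = 22.45; at base K_a(q+γd_w+γ'h₂) = 39.39 kPa.
P₁ = ½(15.68+22.45)×1.3 = 24.79; P₂ = ½(22.45+39.39)×4.7 = 145.3; P_w = ½γ_w h₂² = 108.4.
Total = 24.79+145.3+108.4 = 278.5 kN/m.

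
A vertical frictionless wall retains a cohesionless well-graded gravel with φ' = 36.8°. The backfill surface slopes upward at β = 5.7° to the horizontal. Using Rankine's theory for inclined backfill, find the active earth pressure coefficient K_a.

K_a = cos β · (cos β − √(cos²β − cos²φ)) / (cos β + √(cos²β − cos²φ)).
cos β = 0.9951, cos φ = 0.8007, √(cos²β − cos²φ) = 0.5907.
K_a = 0.9951 × (0.9951 − 0.5907)/(0.9951 + 0.5907) = 0.2537.

0.254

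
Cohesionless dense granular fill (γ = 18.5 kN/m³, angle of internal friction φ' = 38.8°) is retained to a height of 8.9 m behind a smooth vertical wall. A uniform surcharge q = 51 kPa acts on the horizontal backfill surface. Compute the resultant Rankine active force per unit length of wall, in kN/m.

272 kN/m

K_a = tan²(45° − φ/2) = 0.2296.
Soil triangle: ½ K_a γ H² = 0.5×0.2296×18.5×8.9² = 168.2 kN/m.
Surcharge rectangle: K_a q H = 0.2296×51×8.9 = 104.2 kN/m.
Total = 168.2 + 104.2 = 272.4 kN/m.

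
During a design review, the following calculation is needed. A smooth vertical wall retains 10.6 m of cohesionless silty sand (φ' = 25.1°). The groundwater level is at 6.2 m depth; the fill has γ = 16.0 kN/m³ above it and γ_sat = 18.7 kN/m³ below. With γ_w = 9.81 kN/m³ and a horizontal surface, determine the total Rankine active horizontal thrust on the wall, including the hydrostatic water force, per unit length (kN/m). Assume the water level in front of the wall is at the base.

431 kN/m

K_a = tan²(45° − φ/2) = 0.4043.
γ' = 18.7 − 9.81 = 8.890 kN/m³. Depth below WT = 4.4 m.
σ'_h at WT = K_a γ d_w = 40.11 kPa; at base = 40.11 + K_a γ' × 4.4 = 55.92 kPa.
P₁ (0–6.2 m) = ½×40.11×6.2 = 124.3. P₂ (6.2–10.6 m) = ½(40.11+55.92)×4.4 = 211.3.
P_w = ½ γ_w h₂² = 0.5×9.81×4.4² = 94.96. Total = 124.3+211.3+94.96 = 430.6 kN/m.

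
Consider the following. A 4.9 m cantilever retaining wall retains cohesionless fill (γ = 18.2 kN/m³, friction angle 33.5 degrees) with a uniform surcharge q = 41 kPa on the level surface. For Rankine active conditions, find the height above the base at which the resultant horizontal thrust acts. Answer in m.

K_a = 0.2887.
Triangular part P₁ = ½K_aγH² = 63.08 at H/3 = 1.633 m; rectangular part P₂ = K_a q H = 58.00 at H/2 = 2.450 m.
ȳ = (P₁·1.633 + P₂·2.450)/(P₁+P₂) = 2.025 m.

2.02 m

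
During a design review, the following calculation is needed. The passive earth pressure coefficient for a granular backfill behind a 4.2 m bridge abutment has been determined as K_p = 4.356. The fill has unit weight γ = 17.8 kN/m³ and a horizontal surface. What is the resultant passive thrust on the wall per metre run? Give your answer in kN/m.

684 kN/m

P = ½ K_p γ H² = 0.5 × 4.356 × 17.8 × 4.2² = 683.9 kN/m.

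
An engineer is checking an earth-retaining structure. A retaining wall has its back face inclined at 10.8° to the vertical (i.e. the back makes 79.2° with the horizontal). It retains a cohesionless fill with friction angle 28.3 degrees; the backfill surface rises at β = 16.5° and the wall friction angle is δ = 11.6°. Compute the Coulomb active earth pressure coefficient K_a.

0.537

K_a = sin²(α+φ) / [sin²α · sin(α−δ) · (1 + √{sin(φ+δ)sin(φ−β) / (sin(α−δ)sin(α+β))})²].
With α = 79.2°, φ = 28.3°, δ = 11.6°, β = 16.5°: K_a = 0.5373.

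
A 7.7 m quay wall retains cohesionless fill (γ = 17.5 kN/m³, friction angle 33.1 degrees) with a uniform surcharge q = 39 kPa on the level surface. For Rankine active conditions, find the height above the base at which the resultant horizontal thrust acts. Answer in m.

K_a = 0.2936.
Triangular part P₁ = ½K_aγH² = 152.3 at H/3 = 2.567 m; rectangular part P₂ = K_a q H = 88.16 at H/2 = 3.850 m.
ȳ = (P₁·2.567 + P₂·3.850)/(P₁+P₂) = 3.037 m.

3.04 m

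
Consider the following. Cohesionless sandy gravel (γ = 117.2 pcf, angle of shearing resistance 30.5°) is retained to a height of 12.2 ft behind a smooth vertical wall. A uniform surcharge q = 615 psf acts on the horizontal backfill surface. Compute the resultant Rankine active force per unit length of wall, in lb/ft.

5300 lb/ft

K_a = tan²(45° − φ/2) = 0.3267.
Soil triangle: ½ K_a γ H² = 0.5×0.3267×117.2×12.2² = 2849 lb/ft.
Surcharge rectangle: K_a q H = 0.3267×615×12.2 = 2451 lb/ft.
Total = 2849 + 2451 = 5300 lb/ft.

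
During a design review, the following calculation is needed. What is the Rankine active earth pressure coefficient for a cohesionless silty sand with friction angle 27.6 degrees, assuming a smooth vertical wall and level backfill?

0.367

K_a = (1 − sin φ)/(1 + sin φ) = (1 − sin 27.6°)/(1 + sin 27.6°) = 0.3668.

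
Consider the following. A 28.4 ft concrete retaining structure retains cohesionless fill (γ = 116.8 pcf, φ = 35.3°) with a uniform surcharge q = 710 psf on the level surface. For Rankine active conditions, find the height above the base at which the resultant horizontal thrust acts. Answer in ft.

10.9 ft

K_a = 0.2675.
Triangular part P₁ = ½K_aγH² = 12600 at H/3 = 9.467 ft; rectangular part P₂ = K_a q H = 5395 at H/2 = 14.20 ft.
ȳ = (P₁·9.467 + P₂·14.20)/(P₁+P₂) = 10.89 ft.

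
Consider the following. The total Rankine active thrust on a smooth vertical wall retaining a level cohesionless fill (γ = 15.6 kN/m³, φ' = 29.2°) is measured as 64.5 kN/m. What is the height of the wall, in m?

K_a = 0.3442. P_a = ½ K_a γ H² ⇒ H = √(2P_a/(K_a γ)).
H = √(2×64.5/(0.3442×15.6)) = 4.901 m.

4.90 m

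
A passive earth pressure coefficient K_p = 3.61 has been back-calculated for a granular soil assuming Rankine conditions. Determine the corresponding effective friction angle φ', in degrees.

K_p = (1+sin φ)/(1−sin φ) ⇒ sin φ = (K_p − 1)/(K_p + 1) = 0.5662.
φ = arcsin(0.5662) = 34.48°.

34.5°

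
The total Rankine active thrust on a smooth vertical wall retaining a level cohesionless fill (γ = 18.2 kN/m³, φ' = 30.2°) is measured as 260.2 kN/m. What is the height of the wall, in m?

K_a = 0.3307. P_a = ½ K_a γ H² ⇒ H = √(2P_a/(K_a γ)).
H = √(2×260.2/(0.3307×18.2)) = 9.299 m.

9.30 m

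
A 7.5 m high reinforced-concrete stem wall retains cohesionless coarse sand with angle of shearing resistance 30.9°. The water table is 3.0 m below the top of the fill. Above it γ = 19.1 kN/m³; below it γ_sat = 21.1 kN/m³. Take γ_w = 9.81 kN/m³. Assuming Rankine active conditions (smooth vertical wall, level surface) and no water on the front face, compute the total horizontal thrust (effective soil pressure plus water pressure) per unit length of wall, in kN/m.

247 kN/m

K_a = tan²(45° − φ/2) = 0.3214.
γ' = 21.1 − 9.81 = 11.29 kN/m³. Depth below WT = 4.5 m.
σ'_h at WT = K_a γ d_w = 18.42 kPa; at base = 18.42 + K_a γ' × 4.5 = 34.75 kPa.
P₁ (0–3.0 m) = ½×18.42×3.0 = 27.62. P₂ (3.0–7.5 m) = ½(18.42+34.75)×4.5 = 119.6.
P_w = ½ γ_w h₂² = 0.5×9.81×4.5² = 99.33. Total = 27.62+119.6+99.33 = 246.6 kN/m.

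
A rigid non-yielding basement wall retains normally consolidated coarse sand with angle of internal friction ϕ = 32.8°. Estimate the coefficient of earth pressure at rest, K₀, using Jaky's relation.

K₀ = 1 − sin φ' = 1 − sin 32.8° = 0.4583.

0.458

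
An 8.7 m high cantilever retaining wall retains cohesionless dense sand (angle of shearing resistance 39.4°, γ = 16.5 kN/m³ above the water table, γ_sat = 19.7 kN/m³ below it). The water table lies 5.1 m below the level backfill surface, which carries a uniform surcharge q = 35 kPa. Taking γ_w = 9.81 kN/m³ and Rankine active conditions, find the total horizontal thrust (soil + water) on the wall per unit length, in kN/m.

K_a = tan²(45° − φ/2) = 0.2234.
γ' = 19.7 − 9.81 = 9.890 kN/m³. h₂ = H − d_w = 3.6 m.
σ'_h: at surface K_a·q = 7.821; at WT K_a(q+γd_w) = 26.62; at base K_a(q+γd_w+γ'h₂) = 34.58 kPa.
P₁ = ½(7.821+26.62)×5.1 = 87.83; P₂ = ½(26.62+34.58)×3.6 = 110.2; P_w = ½γ_w h₂² = 63.57.
Total = 87.83+110.2+63.57 = 261.6 kN/m.

262 kN/m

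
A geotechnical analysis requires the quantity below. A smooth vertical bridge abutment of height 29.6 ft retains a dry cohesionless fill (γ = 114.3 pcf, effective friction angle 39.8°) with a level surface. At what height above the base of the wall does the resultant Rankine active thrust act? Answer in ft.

9.87 ft

K_a = 0.2194.
The pressure distribution is triangular, so the resultant acts at H/3 above the base = 29.6/3 = 9.867 ft.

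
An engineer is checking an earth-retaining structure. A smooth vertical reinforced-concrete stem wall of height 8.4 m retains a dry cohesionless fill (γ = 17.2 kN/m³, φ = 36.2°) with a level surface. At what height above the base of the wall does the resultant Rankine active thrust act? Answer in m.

2.80 m

K_a = 0.2574.
The pressure distribution is triangular, so the resultant acts at H/3 above the base = 8.4/3 = 2.800 m.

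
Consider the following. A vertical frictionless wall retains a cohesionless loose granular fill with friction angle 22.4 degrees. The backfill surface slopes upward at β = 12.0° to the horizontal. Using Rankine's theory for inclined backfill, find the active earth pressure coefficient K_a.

K_a = cos β · (cos β − √(cos²β − cos²φ)) / (cos β + √(cos²β − cos²φ)).
cos β = 0.9781, cos φ = 0.9245, √(cos²β − cos²φ) = 0.3194.
K_a = 0.9781 × (0.9781 − 0.3194)/(0.9781 + 0.3194) = 0.4966.

0.497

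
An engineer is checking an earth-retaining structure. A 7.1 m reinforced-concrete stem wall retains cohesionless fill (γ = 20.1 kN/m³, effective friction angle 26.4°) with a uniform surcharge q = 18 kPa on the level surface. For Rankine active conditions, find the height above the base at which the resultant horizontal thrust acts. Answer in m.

2.61 m

K_a = 0.3844.
Triangular part P₁ = ½K_aγH² = 194.8 at H/3 = 2.367 m; rectangular part P₂ = K_a q H = 49.13 at H/2 = 3.550 m.
ȳ = (P₁·2.367 + P₂·3.550)/(P₁+P₂) = 2.605 m.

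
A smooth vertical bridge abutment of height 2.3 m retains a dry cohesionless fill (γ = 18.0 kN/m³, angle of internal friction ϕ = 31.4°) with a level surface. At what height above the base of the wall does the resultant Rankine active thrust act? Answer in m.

K_a = 0.3149.
The pressure distribution is triangular, so the resultant acts at H/3 above the base = 2.3/3 = 0.7667 m.

0.767 m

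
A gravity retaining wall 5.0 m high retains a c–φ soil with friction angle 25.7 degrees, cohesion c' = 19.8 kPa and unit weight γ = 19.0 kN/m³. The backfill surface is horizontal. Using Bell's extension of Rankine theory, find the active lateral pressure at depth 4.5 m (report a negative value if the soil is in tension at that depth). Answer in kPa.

8.89 kPa

K_a = (1 − sin φ)/(1 + sin φ) = 0.3950.
σ_a = K_a γ z − 2c√K_a = 0.3950×19.0×4.5 − 2×19.8×0.6285 = 8.886 kPa.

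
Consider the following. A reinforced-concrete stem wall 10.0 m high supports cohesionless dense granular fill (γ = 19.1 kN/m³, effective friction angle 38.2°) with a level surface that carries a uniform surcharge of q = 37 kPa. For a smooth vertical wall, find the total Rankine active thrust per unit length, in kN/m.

K_a = tan²(45° − φ/2) = 0.2358.
Soil triangle: ½ K_a γ H² = 0.5×0.2358×19.1×10.0² = 225.2 kN/m.
Surcharge rectangle: K_a q H = 0.2358×37×10.0 = 87.24 kN/m.
Total = 225.2 + 87.24 = 312.4 kN/m.

312 kN/m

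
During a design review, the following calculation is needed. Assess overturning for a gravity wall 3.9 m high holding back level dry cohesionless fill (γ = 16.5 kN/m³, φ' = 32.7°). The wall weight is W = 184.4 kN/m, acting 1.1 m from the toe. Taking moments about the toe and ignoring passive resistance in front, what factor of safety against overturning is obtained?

K_a = tan²(45° − 32.7°/2) = 0.2985.
P_a = ½K_aγH² = 0.5×0.2985×16.5×3.9² = 37.46 kN/m, acting at H/3 = 1.300 m above the base.
Overturning moment M_o = P_a × H/3 = 37.46 × 1.300 = 48.69.
Resisting moment M_r = W × 1.1 = 184.4 × 1.1 = 202.8.
FS_overturning = M_r/M_o = 202.8/48.69 = 4.166.

4.17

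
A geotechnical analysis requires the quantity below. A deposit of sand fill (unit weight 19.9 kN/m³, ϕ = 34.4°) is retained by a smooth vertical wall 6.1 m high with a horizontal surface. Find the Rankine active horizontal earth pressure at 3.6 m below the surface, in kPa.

19.9 kPa

K_a = (1 − sin φ)/(1 + sin φ) = 0.2780.
σ_h = K_a γ z = 0.2780 × 19.9 × 3.6 = 19.91 kPa.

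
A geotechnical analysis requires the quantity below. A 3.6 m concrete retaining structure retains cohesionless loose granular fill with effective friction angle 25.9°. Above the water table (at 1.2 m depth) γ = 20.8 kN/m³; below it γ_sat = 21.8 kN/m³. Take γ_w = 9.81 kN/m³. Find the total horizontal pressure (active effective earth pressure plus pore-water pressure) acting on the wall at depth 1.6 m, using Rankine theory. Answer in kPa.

K_a = (1 − sin φ)/(1 + sin φ) = 0.3920.
γ' = 21.8 − 9.81 = 11.99 kN/m³.
Effective vertical stress at 1.6 m: σ'_v = 20.8×1.2 + 11.99×0.400 = 29.76 kPa.
σ'_h = K_a σ'_v = 0.3920 × 29.76 = 11.66 kPa; u = γ_w × 0.400 = 3.924 kPa.
Total σ_h = 11.66 + 3.924 = 15.59 kPa.

15.6 kPa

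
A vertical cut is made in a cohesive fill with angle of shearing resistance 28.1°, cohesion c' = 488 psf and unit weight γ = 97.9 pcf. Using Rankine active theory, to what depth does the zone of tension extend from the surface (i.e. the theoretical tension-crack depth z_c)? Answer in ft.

16.6 ft

K_a = tan²(45° − 28.1°/2) = 0.3596; √K_a = 0.5997.
The active pressure is zero where K_a γ z = 2c√K_a, so z_c = 2c/(γ√K_a) = 2×488/(97.9×0.5997) = 16.62 ft.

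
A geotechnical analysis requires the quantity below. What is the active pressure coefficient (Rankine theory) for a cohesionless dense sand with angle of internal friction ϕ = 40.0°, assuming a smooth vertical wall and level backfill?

0.217

K_a = (1 − sin φ)/(1 + sin φ) = (1 − sin 40.0°)/(1 + sin 40.0°) = 0.2174.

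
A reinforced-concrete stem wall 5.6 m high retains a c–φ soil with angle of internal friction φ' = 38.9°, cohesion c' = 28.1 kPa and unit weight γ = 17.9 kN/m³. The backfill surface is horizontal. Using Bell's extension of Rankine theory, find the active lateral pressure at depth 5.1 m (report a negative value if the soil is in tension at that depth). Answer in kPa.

K_a = (1 − sin φ)/(1 + sin φ) = 0.2285.
σ_a = K_a γ z − 2c√K_a = 0.2285×17.9×5.1 − 2×28.1×0.4780 = -6.004 kPa.

-6.00 kPa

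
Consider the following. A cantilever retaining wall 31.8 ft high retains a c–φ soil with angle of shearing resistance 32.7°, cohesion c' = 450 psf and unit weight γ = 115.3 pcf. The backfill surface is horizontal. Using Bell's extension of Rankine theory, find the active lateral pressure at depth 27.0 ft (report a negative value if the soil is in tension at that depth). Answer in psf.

K_a = (1 − sin φ)/(1 + sin φ) = 0.2985.
σ_a = K_a γ z − 2c√K_a = 0.2985×115.3×27.0 − 2×450×0.5464 = 437.5 psf.

438 psf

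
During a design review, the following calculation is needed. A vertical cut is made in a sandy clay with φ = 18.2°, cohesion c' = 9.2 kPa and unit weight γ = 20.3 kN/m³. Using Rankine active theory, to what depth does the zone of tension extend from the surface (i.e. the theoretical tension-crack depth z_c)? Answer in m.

K_a = tan²(45° − 18.2°/2) = 0.5240; √K_a = 0.7239.
The active pressure is zero where K_a γ z = 2c√K_a, so z_c = 2c/(γ√K_a) = 2×9.2/(20.3×0.7239) = 1.252 m.

1.25 m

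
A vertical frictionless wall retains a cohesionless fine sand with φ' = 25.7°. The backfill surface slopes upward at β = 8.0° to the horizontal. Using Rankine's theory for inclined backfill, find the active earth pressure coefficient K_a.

0.410

K_a = cos β · (cos β − √(cos²β − cos²φ)) / (cos β + √(cos²β − cos²φ)).
cos β = 0.9903, cos φ = 0.9011, √(cos²β − cos²φ) = 0.4107.
K_a = 0.9903 × (0.9903 − 0.4107)/(0.9903 + 0.4107) = 0.4096.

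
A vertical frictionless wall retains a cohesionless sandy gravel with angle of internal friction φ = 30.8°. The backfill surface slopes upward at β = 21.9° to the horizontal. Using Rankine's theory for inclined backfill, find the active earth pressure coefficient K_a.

K_a = cos β · (cos β − √(cos²β − cos²φ)) / (cos β + √(cos²β − cos²φ)).
cos β = 0.9278, cos φ = 0.8590, √(cos²β − cos²φ) = 0.3508.
K_a = 0.9278 × (0.9278 − 0.3508)/(0.9278 + 0.3508) = 0.4187.

0.419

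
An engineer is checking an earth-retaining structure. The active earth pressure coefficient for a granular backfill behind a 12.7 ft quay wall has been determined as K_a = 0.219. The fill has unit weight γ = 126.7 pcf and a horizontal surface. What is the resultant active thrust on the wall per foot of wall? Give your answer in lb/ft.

P = ½ K_a γ H² = 0.5 × 0.219 × 126.7 × 12.7² = 2238 lb/ft.

2240 lb/ft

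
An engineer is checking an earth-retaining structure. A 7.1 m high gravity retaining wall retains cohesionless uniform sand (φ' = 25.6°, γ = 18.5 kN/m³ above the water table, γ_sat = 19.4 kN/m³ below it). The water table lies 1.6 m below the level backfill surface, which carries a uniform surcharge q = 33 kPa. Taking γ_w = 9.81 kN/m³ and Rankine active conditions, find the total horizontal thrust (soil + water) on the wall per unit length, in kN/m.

K_a = tan²(45° − φ/2) = 0.3966.
γ' = 19.4 − 9.81 = 9.590 kN/m³. h₂ = H − d_w = 5.5 m.
σ'_h: at surface K_a·q = 13.09; at WT K_a(q+γd_w) = 24.82; at base K_a(q+γd_w+γ'h₂) = 45.74 kPa.
P₁ = ½(13.09+24.82)×1.6 = 30.33; P₂ = ½(24.82+45.74)×5.5 = 194.1; P_w = ½γ_w h₂² = 148.4.
Total = 30.33+194.1+148.4 = 372.8 kN/m.

373 kN/m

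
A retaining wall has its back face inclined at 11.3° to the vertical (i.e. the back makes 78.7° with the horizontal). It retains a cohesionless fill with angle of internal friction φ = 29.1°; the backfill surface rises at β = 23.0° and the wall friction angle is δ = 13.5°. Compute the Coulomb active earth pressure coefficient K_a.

K_a = sin²(α+φ) / [sin²α · sin(α−δ) · (1 + √{sin(φ+δ)sin(φ−β) / (sin(α−δ)sin(α+β))})²].
With α = 78.7°, φ = 29.1°, δ = 13.5°, β = 23.0°: K_a = 0.6295.

0.629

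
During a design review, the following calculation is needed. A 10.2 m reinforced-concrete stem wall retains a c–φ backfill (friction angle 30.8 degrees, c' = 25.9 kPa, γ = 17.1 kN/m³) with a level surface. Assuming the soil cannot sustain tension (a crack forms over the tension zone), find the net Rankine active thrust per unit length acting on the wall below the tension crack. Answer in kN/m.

65.4 kN/m

K_a = 0.3227; √K_a = 0.5681.
Tension-crack depth z_c = 2c/(γ√K_a) = 2×25.9/(17.1×0.5681) = 5.332 m.
σ_a at base = K_a γ H − 2c√K_a = 0.3227×17.1×10.2 − 2×25.9×0.5681 = 26.86 kPa.
P_a = ½ × 26.86 × (H − z_c) = 0.5×26.86×4.868 = 65.37 kN/m.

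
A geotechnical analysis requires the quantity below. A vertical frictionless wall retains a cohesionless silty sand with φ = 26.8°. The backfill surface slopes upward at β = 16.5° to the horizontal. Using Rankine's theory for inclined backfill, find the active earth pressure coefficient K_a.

0.446

K_a = cos β · (cos β − √(cos²β − cos²φ)) / (cos β + √(cos²β − cos²φ)).
cos β = 0.9588, cos φ = 0.8926, √(cos²β − cos²φ) = 0.3502.
K_a = 0.9588 × (0.9588 − 0.3502)/(0.9588 + 0.3502) = 0.4458.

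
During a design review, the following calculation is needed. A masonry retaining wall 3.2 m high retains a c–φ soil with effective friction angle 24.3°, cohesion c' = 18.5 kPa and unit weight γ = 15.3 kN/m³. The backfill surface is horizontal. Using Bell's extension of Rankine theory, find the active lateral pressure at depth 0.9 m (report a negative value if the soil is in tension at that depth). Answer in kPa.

-18.1 kPa

K_a = (1 − sin φ)/(1 + sin φ) = 0.4169.
σ_a = K_a γ z − 2c√K_a = 0.4169×15.3×0.9 − 2×18.5×0.6457 = -18.15 kPa.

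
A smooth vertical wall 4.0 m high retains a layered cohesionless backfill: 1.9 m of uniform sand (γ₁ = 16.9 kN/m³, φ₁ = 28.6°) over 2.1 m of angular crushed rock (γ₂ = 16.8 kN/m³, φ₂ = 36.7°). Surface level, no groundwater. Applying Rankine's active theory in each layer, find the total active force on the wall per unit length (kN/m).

K_a1 = tan²(45°−28.6°/2) = 0.3525; K_a2 = tan²(45°−36.7°/2) = 0.2519.
Layer 1: σ at base = K_a1 γ₁ h₁ = 11.32 kPa; P₁ = ½×11.32×1.9 = 10.75.
Layer 2: σ_v at top = γ₁h₁ = 32.11; σ_h top = K_a2×32.11 = 8.087; σ_h base = K_a2×(32.11+16.8×2.1) = 16.97.
P₂ = ½(8.087+16.97)×2.1 = 26.31. Total P_a = 10.75+26.31 = 37.07 kN/m.

37.1 kN/m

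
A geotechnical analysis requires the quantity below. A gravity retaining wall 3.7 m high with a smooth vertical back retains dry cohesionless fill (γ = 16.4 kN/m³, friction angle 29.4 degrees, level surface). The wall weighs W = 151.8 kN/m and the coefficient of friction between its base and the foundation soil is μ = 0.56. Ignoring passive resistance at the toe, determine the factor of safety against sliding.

K_a = tan²(45° − 29.4°/2) = 0.3415.
P_a = ½K_aγH² = 0.5×0.3415×16.4×3.7² = 38.33 kN/m, acting at H/3 = 1.233 m above the base.
FS_sliding = μW / P_a = 0.56×151.8 / 38.33 = 2.218.

2.22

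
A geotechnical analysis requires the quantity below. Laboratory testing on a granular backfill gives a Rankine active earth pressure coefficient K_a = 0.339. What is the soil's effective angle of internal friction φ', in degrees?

K_a = tan²(45° − φ/2) ⇒ 45° − φ/2 = arctan(√0.339) = 30.21°.
φ = 2(45° − 30.21°) = 29.58°.

29.6°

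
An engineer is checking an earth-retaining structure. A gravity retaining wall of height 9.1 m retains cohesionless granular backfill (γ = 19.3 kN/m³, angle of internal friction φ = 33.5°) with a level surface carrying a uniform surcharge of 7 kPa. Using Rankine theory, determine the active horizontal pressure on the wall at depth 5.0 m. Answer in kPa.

K_a = (1 − sin φ)/(1 + sin φ) = 0.2887.
σ_v = γz + q = 19.3 × 5.0 + 7 = 103.5 kPa.
σ_h = K_a σ_v = 0.2887 × 103.5 = 29.88 kPa.

29.9 kPa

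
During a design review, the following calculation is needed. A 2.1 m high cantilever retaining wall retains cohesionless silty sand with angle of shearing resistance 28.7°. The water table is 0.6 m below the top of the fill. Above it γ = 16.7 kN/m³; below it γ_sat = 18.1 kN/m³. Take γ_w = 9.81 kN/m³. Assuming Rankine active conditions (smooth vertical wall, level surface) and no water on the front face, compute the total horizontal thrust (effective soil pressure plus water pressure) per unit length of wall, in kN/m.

20.6 kN/m

K_a = tan²(45° − φ/2) = 0.3511.
γ' = 18.1 − 9.81 = 8.290 kN/m³. Depth below WT = 1.5 m.
σ'_h at WT = K_a γ d_w = 3.518 kPa; at base = 3.518 + K_a γ' × 1.5 = 7.885 kPa.
P₁ (0–0.6 m) = ½×3.518×0.6 = 1.056. P₂ (0.6–2.1 m) = ½(3.518+7.885)×1.5 = 8.553.
P_w = ½ γ_w h₂² = 0.5×9.81×1.5² = 11.04. Total = 1.056+8.553+11.04 = 20.64 kN/m.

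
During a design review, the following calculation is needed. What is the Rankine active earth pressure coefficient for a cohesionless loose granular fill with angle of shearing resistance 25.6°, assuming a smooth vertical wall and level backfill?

0.397

K_a = (1 − sin φ)/(1 + sin φ) = (1 − sin 25.6°)/(1 + sin 25.6°) = 0.3966.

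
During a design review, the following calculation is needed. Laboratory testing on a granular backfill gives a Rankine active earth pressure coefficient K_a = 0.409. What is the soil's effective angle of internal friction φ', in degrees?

K_a = tan²(45° − φ/2) ⇒ 45° − φ/2 = arctan(√0.409) = 32.60°.
φ = 2(45° − 32.60°) = 24.80°.

24.8°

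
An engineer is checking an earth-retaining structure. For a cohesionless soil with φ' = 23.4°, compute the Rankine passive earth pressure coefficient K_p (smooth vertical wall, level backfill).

K_p = (1 + sin φ)/(1 − sin φ) = tan²(45° + 23.4°/2) = 2.318.

2.32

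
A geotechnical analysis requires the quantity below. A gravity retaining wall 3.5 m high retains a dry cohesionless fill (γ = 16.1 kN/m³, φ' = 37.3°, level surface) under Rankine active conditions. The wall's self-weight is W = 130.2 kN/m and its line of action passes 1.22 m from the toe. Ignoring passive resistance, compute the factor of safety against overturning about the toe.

K_a = tan²(45° − 37.3°/2) = 0.2453.
P_a = ½K_aγH² = 0.5×0.2453×16.1×3.5² = 24.19 kN/m, acting at H/3 = 1.167 m above the base.
Overturning moment M_o = P_a × H/3 = 24.19 × 1.167 = 28.23.
Resisting moment M_r = W × 1.22 = 130.2 × 1.22 = 158.8.
FS_overturning = M_r/M_o = 158.8/28.23 = 5.628.

5.63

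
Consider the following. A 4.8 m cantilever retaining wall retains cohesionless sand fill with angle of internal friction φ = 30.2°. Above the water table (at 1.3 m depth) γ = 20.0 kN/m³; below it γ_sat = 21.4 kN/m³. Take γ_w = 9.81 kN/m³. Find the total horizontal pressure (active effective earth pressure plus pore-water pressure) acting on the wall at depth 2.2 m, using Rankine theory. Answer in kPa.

K_a = (1 − sin φ)/(1 + sin φ) = 0.3307.
γ' = 21.4 − 9.81 = 11.59 kN/m³.
Effective vertical stress at 2.2 m: σ'_v = 20.0×1.3 + 11.59×0.900 = 36.43 kPa.
σ'_h = K_a σ'_v = 0.3307 × 36.43 = 12.05 kPa; u = γ_w × 0.900 = 8.829 kPa.
Total σ_h = 12.05 + 8.829 = 20.88 kPa.

20.9 kPa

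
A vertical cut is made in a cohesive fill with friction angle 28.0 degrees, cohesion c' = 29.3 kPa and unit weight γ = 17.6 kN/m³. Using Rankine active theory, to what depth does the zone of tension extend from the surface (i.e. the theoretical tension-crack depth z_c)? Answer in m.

5.54 m

K_a = tan²(45° − 28.0°/2) = 0.3610; √K_a = 0.6009.
The active pressure is zero where K_a γ z = 2c√K_a, so z_c = 2c/(γ√K_a) = 2×29.3/(17.6×0.6009) = 5.541 m.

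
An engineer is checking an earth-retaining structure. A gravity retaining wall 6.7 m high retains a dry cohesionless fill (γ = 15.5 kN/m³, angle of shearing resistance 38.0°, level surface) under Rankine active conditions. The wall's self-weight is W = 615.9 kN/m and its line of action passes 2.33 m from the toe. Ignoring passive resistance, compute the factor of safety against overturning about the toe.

7.76

K_a = tan²(45° − 38.0°/2) = 0.2379.
P_a = ½K_aγH² = 0.5×0.2379×15.5×6.7² = 82.76 kN/m, acting at H/3 = 2.233 m above the base.
Overturning moment M_o = P_a × H/3 = 82.76 × 2.233 = 184.8.
Resisting moment M_r = W × 2.33 = 615.9 × 2.33 = 1435.
FS_overturning = M_r/M_o = 1435/184.8 = 7.764.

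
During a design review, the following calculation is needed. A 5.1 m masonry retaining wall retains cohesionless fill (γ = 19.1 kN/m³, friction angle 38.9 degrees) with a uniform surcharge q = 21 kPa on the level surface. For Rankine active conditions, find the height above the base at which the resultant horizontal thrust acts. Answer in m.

K_a = 0.2285.
Triangular part P₁ = ½K_aγH² = 56.77 at H/3 = 1.700 m; rectangular part P₂ = K_a q H = 24.48 at H/2 = 2.550 m.
ȳ = (P₁·1.700 + P₂·2.550)/(P₁+P₂) = 1.956 m.

1.96 m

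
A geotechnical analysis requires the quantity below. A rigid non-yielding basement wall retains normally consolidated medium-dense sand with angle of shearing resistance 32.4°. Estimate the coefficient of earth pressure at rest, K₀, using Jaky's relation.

0.464

K₀ = 1 − sin φ' = 1 − sin 32.4° = 0.4642.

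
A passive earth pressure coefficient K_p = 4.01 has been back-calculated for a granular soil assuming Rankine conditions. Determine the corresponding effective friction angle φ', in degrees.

K_p = (1+sin φ)/(1−sin φ) ⇒ sin φ = (K_p − 1)/(K_p + 1) = 0.6008.
φ = arcsin(0.6008) = 36.93°.

36.9°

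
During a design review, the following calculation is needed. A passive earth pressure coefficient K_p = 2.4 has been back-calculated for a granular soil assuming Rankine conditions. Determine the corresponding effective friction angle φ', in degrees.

K_p = (1+sin φ)/(1−sin φ) ⇒ sin φ = (K_p − 1)/(K_p + 1) = 0.4118.
φ = arcsin(0.4118) = 24.32°.

24.3°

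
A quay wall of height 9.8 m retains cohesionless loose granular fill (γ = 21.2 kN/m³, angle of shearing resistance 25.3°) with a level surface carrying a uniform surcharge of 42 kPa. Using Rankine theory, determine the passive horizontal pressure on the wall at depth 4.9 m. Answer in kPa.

364 kPa

K_p = (1 + sin φ)/(1 − sin φ) = 2.493.
σ_v = γz + q = 21.2 × 4.9 + 42 = 145.9 kPa.
σ_h = K_p σ_v = 2.493 × 145.9 = 363.6 kPa.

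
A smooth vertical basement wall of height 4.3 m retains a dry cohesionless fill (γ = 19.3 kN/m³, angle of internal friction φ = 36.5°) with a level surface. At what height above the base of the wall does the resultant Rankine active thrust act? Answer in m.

K_a = 0.2541.
The pressure distribution is triangular, so the resultant acts at H/3 above the base = 4.3/3 = 1.433 m.

1.43 m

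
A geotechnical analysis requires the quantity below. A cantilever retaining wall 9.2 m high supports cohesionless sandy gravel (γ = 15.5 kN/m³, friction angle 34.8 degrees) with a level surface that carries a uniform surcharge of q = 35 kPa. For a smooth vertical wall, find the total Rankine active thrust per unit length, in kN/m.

267 kN/m

K_a = tan²(45° − φ/2) = 0.2733.
Soil triangle: ½ K_a γ H² = 0.5×0.2733×15.5×9.2² = 179.3 kN/m.
Surcharge rectangle: K_a q H = 0.2733×35×9.2 = 88.00 kN/m.
Total = 179.3 + 88.00 = 267.3 kN/m.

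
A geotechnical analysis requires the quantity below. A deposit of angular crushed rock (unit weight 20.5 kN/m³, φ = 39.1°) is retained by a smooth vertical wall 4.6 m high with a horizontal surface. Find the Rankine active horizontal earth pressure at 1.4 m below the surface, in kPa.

6.50 kPa

K_a = (1 − sin φ)/(1 + sin φ) = 0.2265.
σ_h = K_a γ z = 0.2265 × 20.5 × 1.4 = 6.500 kPa.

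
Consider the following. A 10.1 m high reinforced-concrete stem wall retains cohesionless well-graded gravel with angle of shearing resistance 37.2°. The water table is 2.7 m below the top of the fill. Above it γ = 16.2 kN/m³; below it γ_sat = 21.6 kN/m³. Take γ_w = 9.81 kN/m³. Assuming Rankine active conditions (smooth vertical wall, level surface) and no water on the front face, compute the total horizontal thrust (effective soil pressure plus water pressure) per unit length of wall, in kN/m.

K_a = tan²(45° − φ/2) = 0.2464.
γ' = 21.6 − 9.81 = 11.79 kN/m³. Depth below WT = 7.4 m.
σ'_h at WT = K_a γ d_w = 10.78 kPa; at base = 10.78 + K_a γ' × 7.4 = 32.28 kPa.
P₁ (0–2.7 m) = ½×10.78×2.7 = 14.55. P₂ (2.7–10.1 m) = ½(10.78+32.28)×7.4 = 159.3.
P_w = ½ γ_w h₂² = 0.5×9.81×7.4² = 268.6. Total = 14.55+159.3+268.6 = 442.5 kN/m.

442 kN/m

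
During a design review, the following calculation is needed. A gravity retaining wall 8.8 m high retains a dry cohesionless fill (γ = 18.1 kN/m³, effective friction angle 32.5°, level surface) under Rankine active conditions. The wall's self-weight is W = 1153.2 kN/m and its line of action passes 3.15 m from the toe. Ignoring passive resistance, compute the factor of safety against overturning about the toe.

K_a = tan²(45° − 32.5°/2) = 0.3010.
P_a = ½K_aγH² = 0.5×0.3010×18.1×8.8² = 210.9 kN/m, acting at H/3 = 2.933 m above the base.
Overturning moment M_o = P_a × H/3 = 210.9 × 2.933 = 618.8.
Resisting moment M_r = W × 3.15 = 1153.2 × 3.15 = 3633.
FS_overturning = M_r/M_o = 3633/618.8 = 5.871.

5.87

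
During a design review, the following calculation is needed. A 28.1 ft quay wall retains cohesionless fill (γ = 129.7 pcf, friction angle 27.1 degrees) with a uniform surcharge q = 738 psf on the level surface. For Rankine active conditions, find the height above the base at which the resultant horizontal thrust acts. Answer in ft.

K_a = 0.3741.
Triangular part P₁ = ½K_aγH² = 19150 at H/3 = 9.367 ft; rectangular part P₂ = K_a q H = 7757 at H/2 = 14.05 ft.
ȳ = (P₁·9.367 + P₂·14.05)/(P₁+P₂) = 10.72 ft.

10.7 ft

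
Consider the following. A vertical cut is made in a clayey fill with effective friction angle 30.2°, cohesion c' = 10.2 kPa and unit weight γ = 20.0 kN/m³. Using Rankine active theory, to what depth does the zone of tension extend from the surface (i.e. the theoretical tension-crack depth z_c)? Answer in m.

K_a = tan²(45° − 30.2°/2) = 0.3307; √K_a = 0.5750.
The active pressure is zero where K_a γ z = 2c√K_a, so z_c = 2c/(γ√K_a) = 2×10.2/(20.0×0.5750) = 1.774 m.

1.77 m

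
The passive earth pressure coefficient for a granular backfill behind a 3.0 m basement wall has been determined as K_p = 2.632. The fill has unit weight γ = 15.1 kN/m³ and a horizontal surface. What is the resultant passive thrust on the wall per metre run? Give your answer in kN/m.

179 kN/m

P = ½ K_p γ H² = 0.5 × 2.632 × 15.1 × 3.0² = 178.8 kN/m.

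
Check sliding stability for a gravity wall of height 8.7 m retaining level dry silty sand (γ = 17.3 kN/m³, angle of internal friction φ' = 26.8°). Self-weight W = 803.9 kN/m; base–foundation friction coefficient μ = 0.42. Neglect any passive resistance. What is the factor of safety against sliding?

K_a = tan²(45° − 26.8°/2) = 0.3785.
P_a = ½K_aγH² = 0.5×0.3785×17.3×8.7² = 247.8 kN/m, acting at H/3 = 2.900 m above the base.
FS_sliding = μW / P_a = 0.42×803.9 / 247.8 = 1.363.

1.36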